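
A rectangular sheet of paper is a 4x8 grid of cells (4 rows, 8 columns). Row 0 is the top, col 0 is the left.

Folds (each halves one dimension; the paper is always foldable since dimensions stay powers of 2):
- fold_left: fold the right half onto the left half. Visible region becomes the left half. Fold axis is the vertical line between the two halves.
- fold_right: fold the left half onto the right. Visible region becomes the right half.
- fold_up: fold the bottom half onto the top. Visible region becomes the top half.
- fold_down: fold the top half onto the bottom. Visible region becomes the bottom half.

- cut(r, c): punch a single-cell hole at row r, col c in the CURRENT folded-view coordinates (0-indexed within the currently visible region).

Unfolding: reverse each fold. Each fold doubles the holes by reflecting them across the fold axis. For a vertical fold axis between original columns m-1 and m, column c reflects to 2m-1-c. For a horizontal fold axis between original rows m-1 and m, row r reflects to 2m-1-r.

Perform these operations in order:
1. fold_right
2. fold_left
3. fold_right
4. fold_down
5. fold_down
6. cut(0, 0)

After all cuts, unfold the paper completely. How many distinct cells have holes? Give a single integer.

Op 1 fold_right: fold axis v@4; visible region now rows[0,4) x cols[4,8) = 4x4
Op 2 fold_left: fold axis v@6; visible region now rows[0,4) x cols[4,6) = 4x2
Op 3 fold_right: fold axis v@5; visible region now rows[0,4) x cols[5,6) = 4x1
Op 4 fold_down: fold axis h@2; visible region now rows[2,4) x cols[5,6) = 2x1
Op 5 fold_down: fold axis h@3; visible region now rows[3,4) x cols[5,6) = 1x1
Op 6 cut(0, 0): punch at orig (3,5); cuts so far [(3, 5)]; region rows[3,4) x cols[5,6) = 1x1
Unfold 1 (reflect across h@3): 2 holes -> [(2, 5), (3, 5)]
Unfold 2 (reflect across h@2): 4 holes -> [(0, 5), (1, 5), (2, 5), (3, 5)]
Unfold 3 (reflect across v@5): 8 holes -> [(0, 4), (0, 5), (1, 4), (1, 5), (2, 4), (2, 5), (3, 4), (3, 5)]
Unfold 4 (reflect across v@6): 16 holes -> [(0, 4), (0, 5), (0, 6), (0, 7), (1, 4), (1, 5), (1, 6), (1, 7), (2, 4), (2, 5), (2, 6), (2, 7), (3, 4), (3, 5), (3, 6), (3, 7)]
Unfold 5 (reflect across v@4): 32 holes -> [(0, 0), (0, 1), (0, 2), (0, 3), (0, 4), (0, 5), (0, 6), (0, 7), (1, 0), (1, 1), (1, 2), (1, 3), (1, 4), (1, 5), (1, 6), (1, 7), (2, 0), (2, 1), (2, 2), (2, 3), (2, 4), (2, 5), (2, 6), (2, 7), (3, 0), (3, 1), (3, 2), (3, 3), (3, 4), (3, 5), (3, 6), (3, 7)]

Answer: 32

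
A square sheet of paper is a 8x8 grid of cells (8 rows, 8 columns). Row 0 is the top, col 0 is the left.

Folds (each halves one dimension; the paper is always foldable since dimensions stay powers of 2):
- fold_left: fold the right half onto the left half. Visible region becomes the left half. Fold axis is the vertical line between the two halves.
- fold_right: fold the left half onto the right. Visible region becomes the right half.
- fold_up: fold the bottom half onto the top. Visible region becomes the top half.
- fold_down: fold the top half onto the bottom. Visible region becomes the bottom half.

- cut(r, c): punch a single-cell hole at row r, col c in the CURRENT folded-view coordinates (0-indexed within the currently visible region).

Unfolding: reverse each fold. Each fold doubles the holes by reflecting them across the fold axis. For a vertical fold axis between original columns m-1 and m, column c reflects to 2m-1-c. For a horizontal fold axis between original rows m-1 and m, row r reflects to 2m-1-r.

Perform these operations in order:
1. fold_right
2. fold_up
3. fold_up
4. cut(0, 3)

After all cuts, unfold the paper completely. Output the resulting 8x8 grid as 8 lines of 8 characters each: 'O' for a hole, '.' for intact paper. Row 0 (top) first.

Answer: O......O
........
........
O......O
O......O
........
........
O......O

Derivation:
Op 1 fold_right: fold axis v@4; visible region now rows[0,8) x cols[4,8) = 8x4
Op 2 fold_up: fold axis h@4; visible region now rows[0,4) x cols[4,8) = 4x4
Op 3 fold_up: fold axis h@2; visible region now rows[0,2) x cols[4,8) = 2x4
Op 4 cut(0, 3): punch at orig (0,7); cuts so far [(0, 7)]; region rows[0,2) x cols[4,8) = 2x4
Unfold 1 (reflect across h@2): 2 holes -> [(0, 7), (3, 7)]
Unfold 2 (reflect across h@4): 4 holes -> [(0, 7), (3, 7), (4, 7), (7, 7)]
Unfold 3 (reflect across v@4): 8 holes -> [(0, 0), (0, 7), (3, 0), (3, 7), (4, 0), (4, 7), (7, 0), (7, 7)]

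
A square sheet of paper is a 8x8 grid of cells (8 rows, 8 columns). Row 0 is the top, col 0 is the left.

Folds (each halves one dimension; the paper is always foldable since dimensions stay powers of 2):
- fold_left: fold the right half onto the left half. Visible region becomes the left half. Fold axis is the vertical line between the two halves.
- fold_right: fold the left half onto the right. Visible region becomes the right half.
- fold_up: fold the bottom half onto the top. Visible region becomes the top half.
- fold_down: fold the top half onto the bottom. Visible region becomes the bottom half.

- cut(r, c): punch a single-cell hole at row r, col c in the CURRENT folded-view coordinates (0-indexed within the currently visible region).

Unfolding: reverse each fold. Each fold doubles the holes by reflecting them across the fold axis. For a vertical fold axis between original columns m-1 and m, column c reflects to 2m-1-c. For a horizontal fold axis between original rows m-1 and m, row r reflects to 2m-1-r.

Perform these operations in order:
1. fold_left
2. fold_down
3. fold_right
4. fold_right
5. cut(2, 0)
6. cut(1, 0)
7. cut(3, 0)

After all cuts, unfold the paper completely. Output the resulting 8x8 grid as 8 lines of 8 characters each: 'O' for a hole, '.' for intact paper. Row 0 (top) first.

Answer: OOOOOOOO
OOOOOOOO
OOOOOOOO
........
........
OOOOOOOO
OOOOOOOO
OOOOOOOO

Derivation:
Op 1 fold_left: fold axis v@4; visible region now rows[0,8) x cols[0,4) = 8x4
Op 2 fold_down: fold axis h@4; visible region now rows[4,8) x cols[0,4) = 4x4
Op 3 fold_right: fold axis v@2; visible region now rows[4,8) x cols[2,4) = 4x2
Op 4 fold_right: fold axis v@3; visible region now rows[4,8) x cols[3,4) = 4x1
Op 5 cut(2, 0): punch at orig (6,3); cuts so far [(6, 3)]; region rows[4,8) x cols[3,4) = 4x1
Op 6 cut(1, 0): punch at orig (5,3); cuts so far [(5, 3), (6, 3)]; region rows[4,8) x cols[3,4) = 4x1
Op 7 cut(3, 0): punch at orig (7,3); cuts so far [(5, 3), (6, 3), (7, 3)]; region rows[4,8) x cols[3,4) = 4x1
Unfold 1 (reflect across v@3): 6 holes -> [(5, 2), (5, 3), (6, 2), (6, 3), (7, 2), (7, 3)]
Unfold 2 (reflect across v@2): 12 holes -> [(5, 0), (5, 1), (5, 2), (5, 3), (6, 0), (6, 1), (6, 2), (6, 3), (7, 0), (7, 1), (7, 2), (7, 3)]
Unfold 3 (reflect across h@4): 24 holes -> [(0, 0), (0, 1), (0, 2), (0, 3), (1, 0), (1, 1), (1, 2), (1, 3), (2, 0), (2, 1), (2, 2), (2, 3), (5, 0), (5, 1), (5, 2), (5, 3), (6, 0), (6, 1), (6, 2), (6, 3), (7, 0), (7, 1), (7, 2), (7, 3)]
Unfold 4 (reflect across v@4): 48 holes -> [(0, 0), (0, 1), (0, 2), (0, 3), (0, 4), (0, 5), (0, 6), (0, 7), (1, 0), (1, 1), (1, 2), (1, 3), (1, 4), (1, 5), (1, 6), (1, 7), (2, 0), (2, 1), (2, 2), (2, 3), (2, 4), (2, 5), (2, 6), (2, 7), (5, 0), (5, 1), (5, 2), (5, 3), (5, 4), (5, 5), (5, 6), (5, 7), (6, 0), (6, 1), (6, 2), (6, 3), (6, 4), (6, 5), (6, 6), (6, 7), (7, 0), (7, 1), (7, 2), (7, 3), (7, 4), (7, 5), (7, 6), (7, 7)]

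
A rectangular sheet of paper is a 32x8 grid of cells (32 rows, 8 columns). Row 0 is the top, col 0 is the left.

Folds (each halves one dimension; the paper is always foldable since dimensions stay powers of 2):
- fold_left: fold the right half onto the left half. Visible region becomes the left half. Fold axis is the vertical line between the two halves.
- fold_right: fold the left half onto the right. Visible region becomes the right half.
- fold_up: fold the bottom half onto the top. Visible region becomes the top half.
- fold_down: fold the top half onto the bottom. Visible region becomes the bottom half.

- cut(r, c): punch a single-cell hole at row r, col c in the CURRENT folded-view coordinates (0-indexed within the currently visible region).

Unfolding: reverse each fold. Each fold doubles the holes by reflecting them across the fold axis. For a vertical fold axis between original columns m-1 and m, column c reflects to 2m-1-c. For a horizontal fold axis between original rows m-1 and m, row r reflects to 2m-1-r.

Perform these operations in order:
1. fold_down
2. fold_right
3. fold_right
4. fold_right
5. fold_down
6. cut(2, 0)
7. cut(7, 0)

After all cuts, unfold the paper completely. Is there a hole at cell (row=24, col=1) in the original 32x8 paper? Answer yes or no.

Op 1 fold_down: fold axis h@16; visible region now rows[16,32) x cols[0,8) = 16x8
Op 2 fold_right: fold axis v@4; visible region now rows[16,32) x cols[4,8) = 16x4
Op 3 fold_right: fold axis v@6; visible region now rows[16,32) x cols[6,8) = 16x2
Op 4 fold_right: fold axis v@7; visible region now rows[16,32) x cols[7,8) = 16x1
Op 5 fold_down: fold axis h@24; visible region now rows[24,32) x cols[7,8) = 8x1
Op 6 cut(2, 0): punch at orig (26,7); cuts so far [(26, 7)]; region rows[24,32) x cols[7,8) = 8x1
Op 7 cut(7, 0): punch at orig (31,7); cuts so far [(26, 7), (31, 7)]; region rows[24,32) x cols[7,8) = 8x1
Unfold 1 (reflect across h@24): 4 holes -> [(16, 7), (21, 7), (26, 7), (31, 7)]
Unfold 2 (reflect across v@7): 8 holes -> [(16, 6), (16, 7), (21, 6), (21, 7), (26, 6), (26, 7), (31, 6), (31, 7)]
Unfold 3 (reflect across v@6): 16 holes -> [(16, 4), (16, 5), (16, 6), (16, 7), (21, 4), (21, 5), (21, 6), (21, 7), (26, 4), (26, 5), (26, 6), (26, 7), (31, 4), (31, 5), (31, 6), (31, 7)]
Unfold 4 (reflect across v@4): 32 holes -> [(16, 0), (16, 1), (16, 2), (16, 3), (16, 4), (16, 5), (16, 6), (16, 7), (21, 0), (21, 1), (21, 2), (21, 3), (21, 4), (21, 5), (21, 6), (21, 7), (26, 0), (26, 1), (26, 2), (26, 3), (26, 4), (26, 5), (26, 6), (26, 7), (31, 0), (31, 1), (31, 2), (31, 3), (31, 4), (31, 5), (31, 6), (31, 7)]
Unfold 5 (reflect across h@16): 64 holes -> [(0, 0), (0, 1), (0, 2), (0, 3), (0, 4), (0, 5), (0, 6), (0, 7), (5, 0), (5, 1), (5, 2), (5, 3), (5, 4), (5, 5), (5, 6), (5, 7), (10, 0), (10, 1), (10, 2), (10, 3), (10, 4), (10, 5), (10, 6), (10, 7), (15, 0), (15, 1), (15, 2), (15, 3), (15, 4), (15, 5), (15, 6), (15, 7), (16, 0), (16, 1), (16, 2), (16, 3), (16, 4), (16, 5), (16, 6), (16, 7), (21, 0), (21, 1), (21, 2), (21, 3), (21, 4), (21, 5), (21, 6), (21, 7), (26, 0), (26, 1), (26, 2), (26, 3), (26, 4), (26, 5), (26, 6), (26, 7), (31, 0), (31, 1), (31, 2), (31, 3), (31, 4), (31, 5), (31, 6), (31, 7)]
Holes: [(0, 0), (0, 1), (0, 2), (0, 3), (0, 4), (0, 5), (0, 6), (0, 7), (5, 0), (5, 1), (5, 2), (5, 3), (5, 4), (5, 5), (5, 6), (5, 7), (10, 0), (10, 1), (10, 2), (10, 3), (10, 4), (10, 5), (10, 6), (10, 7), (15, 0), (15, 1), (15, 2), (15, 3), (15, 4), (15, 5), (15, 6), (15, 7), (16, 0), (16, 1), (16, 2), (16, 3), (16, 4), (16, 5), (16, 6), (16, 7), (21, 0), (21, 1), (21, 2), (21, 3), (21, 4), (21, 5), (21, 6), (21, 7), (26, 0), (26, 1), (26, 2), (26, 3), (26, 4), (26, 5), (26, 6), (26, 7), (31, 0), (31, 1), (31, 2), (31, 3), (31, 4), (31, 5), (31, 6), (31, 7)]

Answer: no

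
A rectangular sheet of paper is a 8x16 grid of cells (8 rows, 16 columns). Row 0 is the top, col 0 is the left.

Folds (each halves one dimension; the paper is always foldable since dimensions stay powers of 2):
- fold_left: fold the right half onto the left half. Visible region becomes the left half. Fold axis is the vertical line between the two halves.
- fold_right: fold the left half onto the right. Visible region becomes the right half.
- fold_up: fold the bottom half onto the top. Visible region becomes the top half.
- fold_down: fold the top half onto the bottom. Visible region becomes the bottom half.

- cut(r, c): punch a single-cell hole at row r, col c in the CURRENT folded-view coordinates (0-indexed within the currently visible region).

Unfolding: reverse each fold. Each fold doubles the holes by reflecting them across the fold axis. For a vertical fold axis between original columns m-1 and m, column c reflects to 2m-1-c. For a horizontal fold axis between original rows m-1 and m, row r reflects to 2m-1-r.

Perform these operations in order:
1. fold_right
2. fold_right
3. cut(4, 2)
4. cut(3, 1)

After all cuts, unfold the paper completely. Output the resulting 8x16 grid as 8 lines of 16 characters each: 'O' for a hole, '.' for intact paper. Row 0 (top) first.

Op 1 fold_right: fold axis v@8; visible region now rows[0,8) x cols[8,16) = 8x8
Op 2 fold_right: fold axis v@12; visible region now rows[0,8) x cols[12,16) = 8x4
Op 3 cut(4, 2): punch at orig (4,14); cuts so far [(4, 14)]; region rows[0,8) x cols[12,16) = 8x4
Op 4 cut(3, 1): punch at orig (3,13); cuts so far [(3, 13), (4, 14)]; region rows[0,8) x cols[12,16) = 8x4
Unfold 1 (reflect across v@12): 4 holes -> [(3, 10), (3, 13), (4, 9), (4, 14)]
Unfold 2 (reflect across v@8): 8 holes -> [(3, 2), (3, 5), (3, 10), (3, 13), (4, 1), (4, 6), (4, 9), (4, 14)]

Answer: ................
................
................
..O..O....O..O..
.O....O..O....O.
................
................
................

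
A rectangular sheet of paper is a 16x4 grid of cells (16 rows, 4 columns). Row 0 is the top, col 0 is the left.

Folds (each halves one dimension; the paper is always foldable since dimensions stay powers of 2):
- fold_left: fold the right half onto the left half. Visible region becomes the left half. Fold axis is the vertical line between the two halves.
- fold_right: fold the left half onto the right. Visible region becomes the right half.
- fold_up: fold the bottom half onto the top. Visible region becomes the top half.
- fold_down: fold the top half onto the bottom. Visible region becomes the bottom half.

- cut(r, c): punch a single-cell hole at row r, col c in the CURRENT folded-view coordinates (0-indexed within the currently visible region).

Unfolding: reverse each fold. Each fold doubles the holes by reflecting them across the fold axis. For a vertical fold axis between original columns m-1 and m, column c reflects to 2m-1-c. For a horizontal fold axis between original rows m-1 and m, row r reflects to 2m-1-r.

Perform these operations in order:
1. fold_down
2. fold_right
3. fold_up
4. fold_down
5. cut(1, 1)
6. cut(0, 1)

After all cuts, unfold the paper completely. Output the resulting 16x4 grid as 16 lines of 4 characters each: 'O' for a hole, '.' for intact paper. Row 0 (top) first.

Op 1 fold_down: fold axis h@8; visible region now rows[8,16) x cols[0,4) = 8x4
Op 2 fold_right: fold axis v@2; visible region now rows[8,16) x cols[2,4) = 8x2
Op 3 fold_up: fold axis h@12; visible region now rows[8,12) x cols[2,4) = 4x2
Op 4 fold_down: fold axis h@10; visible region now rows[10,12) x cols[2,4) = 2x2
Op 5 cut(1, 1): punch at orig (11,3); cuts so far [(11, 3)]; region rows[10,12) x cols[2,4) = 2x2
Op 6 cut(0, 1): punch at orig (10,3); cuts so far [(10, 3), (11, 3)]; region rows[10,12) x cols[2,4) = 2x2
Unfold 1 (reflect across h@10): 4 holes -> [(8, 3), (9, 3), (10, 3), (11, 3)]
Unfold 2 (reflect across h@12): 8 holes -> [(8, 3), (9, 3), (10, 3), (11, 3), (12, 3), (13, 3), (14, 3), (15, 3)]
Unfold 3 (reflect across v@2): 16 holes -> [(8, 0), (8, 3), (9, 0), (9, 3), (10, 0), (10, 3), (11, 0), (11, 3), (12, 0), (12, 3), (13, 0), (13, 3), (14, 0), (14, 3), (15, 0), (15, 3)]
Unfold 4 (reflect across h@8): 32 holes -> [(0, 0), (0, 3), (1, 0), (1, 3), (2, 0), (2, 3), (3, 0), (3, 3), (4, 0), (4, 3), (5, 0), (5, 3), (6, 0), (6, 3), (7, 0), (7, 3), (8, 0), (8, 3), (9, 0), (9, 3), (10, 0), (10, 3), (11, 0), (11, 3), (12, 0), (12, 3), (13, 0), (13, 3), (14, 0), (14, 3), (15, 0), (15, 3)]

Answer: O..O
O..O
O..O
O..O
O..O
O..O
O..O
O..O
O..O
O..O
O..O
O..O
O..O
O..O
O..O
O..O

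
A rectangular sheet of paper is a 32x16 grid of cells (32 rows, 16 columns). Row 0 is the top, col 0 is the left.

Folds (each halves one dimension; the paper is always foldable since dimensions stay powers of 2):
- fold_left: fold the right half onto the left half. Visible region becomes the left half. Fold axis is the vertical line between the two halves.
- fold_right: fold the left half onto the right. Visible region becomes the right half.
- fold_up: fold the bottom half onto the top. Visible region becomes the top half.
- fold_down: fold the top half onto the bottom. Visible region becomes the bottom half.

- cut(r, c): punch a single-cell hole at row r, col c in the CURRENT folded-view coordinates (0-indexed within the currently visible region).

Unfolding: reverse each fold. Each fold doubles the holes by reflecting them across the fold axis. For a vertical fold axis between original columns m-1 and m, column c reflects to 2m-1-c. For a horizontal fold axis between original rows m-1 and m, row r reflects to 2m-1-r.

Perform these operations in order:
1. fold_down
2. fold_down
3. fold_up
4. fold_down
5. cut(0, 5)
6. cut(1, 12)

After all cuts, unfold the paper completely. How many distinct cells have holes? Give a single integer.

Answer: 32

Derivation:
Op 1 fold_down: fold axis h@16; visible region now rows[16,32) x cols[0,16) = 16x16
Op 2 fold_down: fold axis h@24; visible region now rows[24,32) x cols[0,16) = 8x16
Op 3 fold_up: fold axis h@28; visible region now rows[24,28) x cols[0,16) = 4x16
Op 4 fold_down: fold axis h@26; visible region now rows[26,28) x cols[0,16) = 2x16
Op 5 cut(0, 5): punch at orig (26,5); cuts so far [(26, 5)]; region rows[26,28) x cols[0,16) = 2x16
Op 6 cut(1, 12): punch at orig (27,12); cuts so far [(26, 5), (27, 12)]; region rows[26,28) x cols[0,16) = 2x16
Unfold 1 (reflect across h@26): 4 holes -> [(24, 12), (25, 5), (26, 5), (27, 12)]
Unfold 2 (reflect across h@28): 8 holes -> [(24, 12), (25, 5), (26, 5), (27, 12), (28, 12), (29, 5), (30, 5), (31, 12)]
Unfold 3 (reflect across h@24): 16 holes -> [(16, 12), (17, 5), (18, 5), (19, 12), (20, 12), (21, 5), (22, 5), (23, 12), (24, 12), (25, 5), (26, 5), (27, 12), (28, 12), (29, 5), (30, 5), (31, 12)]
Unfold 4 (reflect across h@16): 32 holes -> [(0, 12), (1, 5), (2, 5), (3, 12), (4, 12), (5, 5), (6, 5), (7, 12), (8, 12), (9, 5), (10, 5), (11, 12), (12, 12), (13, 5), (14, 5), (15, 12), (16, 12), (17, 5), (18, 5), (19, 12), (20, 12), (21, 5), (22, 5), (23, 12), (24, 12), (25, 5), (26, 5), (27, 12), (28, 12), (29, 5), (30, 5), (31, 12)]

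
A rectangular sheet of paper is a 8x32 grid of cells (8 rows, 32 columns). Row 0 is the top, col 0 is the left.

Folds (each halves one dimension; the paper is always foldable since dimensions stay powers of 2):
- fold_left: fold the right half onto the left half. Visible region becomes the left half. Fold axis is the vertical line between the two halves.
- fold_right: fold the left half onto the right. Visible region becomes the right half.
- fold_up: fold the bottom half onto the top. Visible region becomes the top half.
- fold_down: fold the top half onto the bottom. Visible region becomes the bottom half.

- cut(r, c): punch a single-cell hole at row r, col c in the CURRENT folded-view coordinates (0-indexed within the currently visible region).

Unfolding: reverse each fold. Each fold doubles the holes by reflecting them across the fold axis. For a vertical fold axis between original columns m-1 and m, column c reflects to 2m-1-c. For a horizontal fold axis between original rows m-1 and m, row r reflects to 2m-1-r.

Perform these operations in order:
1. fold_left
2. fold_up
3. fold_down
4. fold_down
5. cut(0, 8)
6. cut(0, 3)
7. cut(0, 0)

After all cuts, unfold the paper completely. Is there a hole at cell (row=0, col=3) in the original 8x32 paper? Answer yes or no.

Op 1 fold_left: fold axis v@16; visible region now rows[0,8) x cols[0,16) = 8x16
Op 2 fold_up: fold axis h@4; visible region now rows[0,4) x cols[0,16) = 4x16
Op 3 fold_down: fold axis h@2; visible region now rows[2,4) x cols[0,16) = 2x16
Op 4 fold_down: fold axis h@3; visible region now rows[3,4) x cols[0,16) = 1x16
Op 5 cut(0, 8): punch at orig (3,8); cuts so far [(3, 8)]; region rows[3,4) x cols[0,16) = 1x16
Op 6 cut(0, 3): punch at orig (3,3); cuts so far [(3, 3), (3, 8)]; region rows[3,4) x cols[0,16) = 1x16
Op 7 cut(0, 0): punch at orig (3,0); cuts so far [(3, 0), (3, 3), (3, 8)]; region rows[3,4) x cols[0,16) = 1x16
Unfold 1 (reflect across h@3): 6 holes -> [(2, 0), (2, 3), (2, 8), (3, 0), (3, 3), (3, 8)]
Unfold 2 (reflect across h@2): 12 holes -> [(0, 0), (0, 3), (0, 8), (1, 0), (1, 3), (1, 8), (2, 0), (2, 3), (2, 8), (3, 0), (3, 3), (3, 8)]
Unfold 3 (reflect across h@4): 24 holes -> [(0, 0), (0, 3), (0, 8), (1, 0), (1, 3), (1, 8), (2, 0), (2, 3), (2, 8), (3, 0), (3, 3), (3, 8), (4, 0), (4, 3), (4, 8), (5, 0), (5, 3), (5, 8), (6, 0), (6, 3), (6, 8), (7, 0), (7, 3), (7, 8)]
Unfold 4 (reflect across v@16): 48 holes -> [(0, 0), (0, 3), (0, 8), (0, 23), (0, 28), (0, 31), (1, 0), (1, 3), (1, 8), (1, 23), (1, 28), (1, 31), (2, 0), (2, 3), (2, 8), (2, 23), (2, 28), (2, 31), (3, 0), (3, 3), (3, 8), (3, 23), (3, 28), (3, 31), (4, 0), (4, 3), (4, 8), (4, 23), (4, 28), (4, 31), (5, 0), (5, 3), (5, 8), (5, 23), (5, 28), (5, 31), (6, 0), (6, 3), (6, 8), (6, 23), (6, 28), (6, 31), (7, 0), (7, 3), (7, 8), (7, 23), (7, 28), (7, 31)]
Holes: [(0, 0), (0, 3), (0, 8), (0, 23), (0, 28), (0, 31), (1, 0), (1, 3), (1, 8), (1, 23), (1, 28), (1, 31), (2, 0), (2, 3), (2, 8), (2, 23), (2, 28), (2, 31), (3, 0), (3, 3), (3, 8), (3, 23), (3, 28), (3, 31), (4, 0), (4, 3), (4, 8), (4, 23), (4, 28), (4, 31), (5, 0), (5, 3), (5, 8), (5, 23), (5, 28), (5, 31), (6, 0), (6, 3), (6, 8), (6, 23), (6, 28), (6, 31), (7, 0), (7, 3), (7, 8), (7, 23), (7, 28), (7, 31)]

Answer: yes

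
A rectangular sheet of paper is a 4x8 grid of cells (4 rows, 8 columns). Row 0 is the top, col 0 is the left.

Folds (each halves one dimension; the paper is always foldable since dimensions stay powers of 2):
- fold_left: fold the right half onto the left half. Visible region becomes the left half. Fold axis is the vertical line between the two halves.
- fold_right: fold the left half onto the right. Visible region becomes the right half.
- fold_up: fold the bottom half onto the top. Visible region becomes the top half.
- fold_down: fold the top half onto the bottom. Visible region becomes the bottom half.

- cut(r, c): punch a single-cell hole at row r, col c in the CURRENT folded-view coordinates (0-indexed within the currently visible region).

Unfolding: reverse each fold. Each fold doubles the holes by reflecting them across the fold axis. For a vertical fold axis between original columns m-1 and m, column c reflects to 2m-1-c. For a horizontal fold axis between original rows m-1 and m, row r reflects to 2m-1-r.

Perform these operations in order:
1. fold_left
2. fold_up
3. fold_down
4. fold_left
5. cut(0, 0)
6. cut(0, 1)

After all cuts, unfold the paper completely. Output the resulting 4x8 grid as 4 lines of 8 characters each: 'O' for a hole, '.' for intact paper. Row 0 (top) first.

Op 1 fold_left: fold axis v@4; visible region now rows[0,4) x cols[0,4) = 4x4
Op 2 fold_up: fold axis h@2; visible region now rows[0,2) x cols[0,4) = 2x4
Op 3 fold_down: fold axis h@1; visible region now rows[1,2) x cols[0,4) = 1x4
Op 4 fold_left: fold axis v@2; visible region now rows[1,2) x cols[0,2) = 1x2
Op 5 cut(0, 0): punch at orig (1,0); cuts so far [(1, 0)]; region rows[1,2) x cols[0,2) = 1x2
Op 6 cut(0, 1): punch at orig (1,1); cuts so far [(1, 0), (1, 1)]; region rows[1,2) x cols[0,2) = 1x2
Unfold 1 (reflect across v@2): 4 holes -> [(1, 0), (1, 1), (1, 2), (1, 3)]
Unfold 2 (reflect across h@1): 8 holes -> [(0, 0), (0, 1), (0, 2), (0, 3), (1, 0), (1, 1), (1, 2), (1, 3)]
Unfold 3 (reflect across h@2): 16 holes -> [(0, 0), (0, 1), (0, 2), (0, 3), (1, 0), (1, 1), (1, 2), (1, 3), (2, 0), (2, 1), (2, 2), (2, 3), (3, 0), (3, 1), (3, 2), (3, 3)]
Unfold 4 (reflect across v@4): 32 holes -> [(0, 0), (0, 1), (0, 2), (0, 3), (0, 4), (0, 5), (0, 6), (0, 7), (1, 0), (1, 1), (1, 2), (1, 3), (1, 4), (1, 5), (1, 6), (1, 7), (2, 0), (2, 1), (2, 2), (2, 3), (2, 4), (2, 5), (2, 6), (2, 7), (3, 0), (3, 1), (3, 2), (3, 3), (3, 4), (3, 5), (3, 6), (3, 7)]

Answer: OOOOOOOO
OOOOOOOO
OOOOOOOO
OOOOOOOO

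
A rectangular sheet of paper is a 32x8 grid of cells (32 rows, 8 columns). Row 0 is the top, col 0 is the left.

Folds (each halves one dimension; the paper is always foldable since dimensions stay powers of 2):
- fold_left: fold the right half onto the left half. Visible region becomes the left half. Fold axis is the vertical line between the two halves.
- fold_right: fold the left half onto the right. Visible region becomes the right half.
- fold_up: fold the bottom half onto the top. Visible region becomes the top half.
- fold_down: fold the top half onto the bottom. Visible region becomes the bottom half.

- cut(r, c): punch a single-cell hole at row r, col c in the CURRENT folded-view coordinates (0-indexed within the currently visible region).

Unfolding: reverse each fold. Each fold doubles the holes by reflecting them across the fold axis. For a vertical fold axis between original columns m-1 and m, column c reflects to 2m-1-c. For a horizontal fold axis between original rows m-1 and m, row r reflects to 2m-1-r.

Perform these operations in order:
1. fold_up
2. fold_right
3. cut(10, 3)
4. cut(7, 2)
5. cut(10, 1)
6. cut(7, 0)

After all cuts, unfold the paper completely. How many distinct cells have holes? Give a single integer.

Op 1 fold_up: fold axis h@16; visible region now rows[0,16) x cols[0,8) = 16x8
Op 2 fold_right: fold axis v@4; visible region now rows[0,16) x cols[4,8) = 16x4
Op 3 cut(10, 3): punch at orig (10,7); cuts so far [(10, 7)]; region rows[0,16) x cols[4,8) = 16x4
Op 4 cut(7, 2): punch at orig (7,6); cuts so far [(7, 6), (10, 7)]; region rows[0,16) x cols[4,8) = 16x4
Op 5 cut(10, 1): punch at orig (10,5); cuts so far [(7, 6), (10, 5), (10, 7)]; region rows[0,16) x cols[4,8) = 16x4
Op 6 cut(7, 0): punch at orig (7,4); cuts so far [(7, 4), (7, 6), (10, 5), (10, 7)]; region rows[0,16) x cols[4,8) = 16x4
Unfold 1 (reflect across v@4): 8 holes -> [(7, 1), (7, 3), (7, 4), (7, 6), (10, 0), (10, 2), (10, 5), (10, 7)]
Unfold 2 (reflect across h@16): 16 holes -> [(7, 1), (7, 3), (7, 4), (7, 6), (10, 0), (10, 2), (10, 5), (10, 7), (21, 0), (21, 2), (21, 5), (21, 7), (24, 1), (24, 3), (24, 4), (24, 6)]

Answer: 16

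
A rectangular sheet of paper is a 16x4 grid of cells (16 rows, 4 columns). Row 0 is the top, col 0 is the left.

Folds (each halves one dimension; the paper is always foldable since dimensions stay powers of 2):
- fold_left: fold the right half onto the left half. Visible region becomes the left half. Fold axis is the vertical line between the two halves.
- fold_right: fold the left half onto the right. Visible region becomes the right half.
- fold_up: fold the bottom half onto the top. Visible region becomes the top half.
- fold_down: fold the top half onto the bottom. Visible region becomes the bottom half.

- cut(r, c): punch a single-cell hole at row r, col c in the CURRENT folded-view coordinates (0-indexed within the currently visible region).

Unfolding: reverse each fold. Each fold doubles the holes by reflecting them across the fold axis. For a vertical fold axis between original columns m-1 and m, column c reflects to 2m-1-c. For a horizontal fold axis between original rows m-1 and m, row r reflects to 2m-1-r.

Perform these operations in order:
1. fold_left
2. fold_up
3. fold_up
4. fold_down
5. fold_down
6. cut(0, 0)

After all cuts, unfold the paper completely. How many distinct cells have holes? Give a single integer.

Answer: 32

Derivation:
Op 1 fold_left: fold axis v@2; visible region now rows[0,16) x cols[0,2) = 16x2
Op 2 fold_up: fold axis h@8; visible region now rows[0,8) x cols[0,2) = 8x2
Op 3 fold_up: fold axis h@4; visible region now rows[0,4) x cols[0,2) = 4x2
Op 4 fold_down: fold axis h@2; visible region now rows[2,4) x cols[0,2) = 2x2
Op 5 fold_down: fold axis h@3; visible region now rows[3,4) x cols[0,2) = 1x2
Op 6 cut(0, 0): punch at orig (3,0); cuts so far [(3, 0)]; region rows[3,4) x cols[0,2) = 1x2
Unfold 1 (reflect across h@3): 2 holes -> [(2, 0), (3, 0)]
Unfold 2 (reflect across h@2): 4 holes -> [(0, 0), (1, 0), (2, 0), (3, 0)]
Unfold 3 (reflect across h@4): 8 holes -> [(0, 0), (1, 0), (2, 0), (3, 0), (4, 0), (5, 0), (6, 0), (7, 0)]
Unfold 4 (reflect across h@8): 16 holes -> [(0, 0), (1, 0), (2, 0), (3, 0), (4, 0), (5, 0), (6, 0), (7, 0), (8, 0), (9, 0), (10, 0), (11, 0), (12, 0), (13, 0), (14, 0), (15, 0)]
Unfold 5 (reflect across v@2): 32 holes -> [(0, 0), (0, 3), (1, 0), (1, 3), (2, 0), (2, 3), (3, 0), (3, 3), (4, 0), (4, 3), (5, 0), (5, 3), (6, 0), (6, 3), (7, 0), (7, 3), (8, 0), (8, 3), (9, 0), (9, 3), (10, 0), (10, 3), (11, 0), (11, 3), (12, 0), (12, 3), (13, 0), (13, 3), (14, 0), (14, 3), (15, 0), (15, 3)]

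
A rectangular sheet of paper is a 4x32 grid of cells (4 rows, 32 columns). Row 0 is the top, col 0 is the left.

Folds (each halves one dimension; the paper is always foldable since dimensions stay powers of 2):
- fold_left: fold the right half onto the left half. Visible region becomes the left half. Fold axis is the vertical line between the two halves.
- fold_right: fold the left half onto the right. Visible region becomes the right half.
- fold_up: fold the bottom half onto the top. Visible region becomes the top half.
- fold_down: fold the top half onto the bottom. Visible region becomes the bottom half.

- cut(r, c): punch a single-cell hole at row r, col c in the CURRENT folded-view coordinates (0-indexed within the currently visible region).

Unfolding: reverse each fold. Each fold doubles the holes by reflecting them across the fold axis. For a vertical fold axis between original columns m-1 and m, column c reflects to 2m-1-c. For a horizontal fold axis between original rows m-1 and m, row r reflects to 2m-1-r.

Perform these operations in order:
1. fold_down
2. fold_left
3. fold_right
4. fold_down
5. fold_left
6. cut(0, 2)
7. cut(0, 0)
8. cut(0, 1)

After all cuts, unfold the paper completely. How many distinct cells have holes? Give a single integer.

Op 1 fold_down: fold axis h@2; visible region now rows[2,4) x cols[0,32) = 2x32
Op 2 fold_left: fold axis v@16; visible region now rows[2,4) x cols[0,16) = 2x16
Op 3 fold_right: fold axis v@8; visible region now rows[2,4) x cols[8,16) = 2x8
Op 4 fold_down: fold axis h@3; visible region now rows[3,4) x cols[8,16) = 1x8
Op 5 fold_left: fold axis v@12; visible region now rows[3,4) x cols[8,12) = 1x4
Op 6 cut(0, 2): punch at orig (3,10); cuts so far [(3, 10)]; region rows[3,4) x cols[8,12) = 1x4
Op 7 cut(0, 0): punch at orig (3,8); cuts so far [(3, 8), (3, 10)]; region rows[3,4) x cols[8,12) = 1x4
Op 8 cut(0, 1): punch at orig (3,9); cuts so far [(3, 8), (3, 9), (3, 10)]; region rows[3,4) x cols[8,12) = 1x4
Unfold 1 (reflect across v@12): 6 holes -> [(3, 8), (3, 9), (3, 10), (3, 13), (3, 14), (3, 15)]
Unfold 2 (reflect across h@3): 12 holes -> [(2, 8), (2, 9), (2, 10), (2, 13), (2, 14), (2, 15), (3, 8), (3, 9), (3, 10), (3, 13), (3, 14), (3, 15)]
Unfold 3 (reflect across v@8): 24 holes -> [(2, 0), (2, 1), (2, 2), (2, 5), (2, 6), (2, 7), (2, 8), (2, 9), (2, 10), (2, 13), (2, 14), (2, 15), (3, 0), (3, 1), (3, 2), (3, 5), (3, 6), (3, 7), (3, 8), (3, 9), (3, 10), (3, 13), (3, 14), (3, 15)]
Unfold 4 (reflect across v@16): 48 holes -> [(2, 0), (2, 1), (2, 2), (2, 5), (2, 6), (2, 7), (2, 8), (2, 9), (2, 10), (2, 13), (2, 14), (2, 15), (2, 16), (2, 17), (2, 18), (2, 21), (2, 22), (2, 23), (2, 24), (2, 25), (2, 26), (2, 29), (2, 30), (2, 31), (3, 0), (3, 1), (3, 2), (3, 5), (3, 6), (3, 7), (3, 8), (3, 9), (3, 10), (3, 13), (3, 14), (3, 15), (3, 16), (3, 17), (3, 18), (3, 21), (3, 22), (3, 23), (3, 24), (3, 25), (3, 26), (3, 29), (3, 30), (3, 31)]
Unfold 5 (reflect across h@2): 96 holes -> [(0, 0), (0, 1), (0, 2), (0, 5), (0, 6), (0, 7), (0, 8), (0, 9), (0, 10), (0, 13), (0, 14), (0, 15), (0, 16), (0, 17), (0, 18), (0, 21), (0, 22), (0, 23), (0, 24), (0, 25), (0, 26), (0, 29), (0, 30), (0, 31), (1, 0), (1, 1), (1, 2), (1, 5), (1, 6), (1, 7), (1, 8), (1, 9), (1, 10), (1, 13), (1, 14), (1, 15), (1, 16), (1, 17), (1, 18), (1, 21), (1, 22), (1, 23), (1, 24), (1, 25), (1, 26), (1, 29), (1, 30), (1, 31), (2, 0), (2, 1), (2, 2), (2, 5), (2, 6), (2, 7), (2, 8), (2, 9), (2, 10), (2, 13), (2, 14), (2, 15), (2, 16), (2, 17), (2, 18), (2, 21), (2, 22), (2, 23), (2, 24), (2, 25), (2, 26), (2, 29), (2, 30), (2, 31), (3, 0), (3, 1), (3, 2), (3, 5), (3, 6), (3, 7), (3, 8), (3, 9), (3, 10), (3, 13), (3, 14), (3, 15), (3, 16), (3, 17), (3, 18), (3, 21), (3, 22), (3, 23), (3, 24), (3, 25), (3, 26), (3, 29), (3, 30), (3, 31)]

Answer: 96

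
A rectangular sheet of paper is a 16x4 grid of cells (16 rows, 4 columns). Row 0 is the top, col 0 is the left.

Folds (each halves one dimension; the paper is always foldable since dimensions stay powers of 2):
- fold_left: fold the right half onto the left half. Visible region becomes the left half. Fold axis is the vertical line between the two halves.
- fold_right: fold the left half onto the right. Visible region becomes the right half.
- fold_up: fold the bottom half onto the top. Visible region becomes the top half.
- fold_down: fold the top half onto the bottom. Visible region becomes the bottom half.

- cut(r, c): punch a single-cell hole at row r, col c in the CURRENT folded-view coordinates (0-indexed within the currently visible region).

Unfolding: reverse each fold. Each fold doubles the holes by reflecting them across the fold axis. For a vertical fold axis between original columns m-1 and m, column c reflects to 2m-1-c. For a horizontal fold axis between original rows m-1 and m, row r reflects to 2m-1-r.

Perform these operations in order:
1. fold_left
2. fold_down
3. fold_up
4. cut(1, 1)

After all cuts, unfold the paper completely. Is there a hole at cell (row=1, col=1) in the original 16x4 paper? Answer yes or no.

Answer: yes

Derivation:
Op 1 fold_left: fold axis v@2; visible region now rows[0,16) x cols[0,2) = 16x2
Op 2 fold_down: fold axis h@8; visible region now rows[8,16) x cols[0,2) = 8x2
Op 3 fold_up: fold axis h@12; visible region now rows[8,12) x cols[0,2) = 4x2
Op 4 cut(1, 1): punch at orig (9,1); cuts so far [(9, 1)]; region rows[8,12) x cols[0,2) = 4x2
Unfold 1 (reflect across h@12): 2 holes -> [(9, 1), (14, 1)]
Unfold 2 (reflect across h@8): 4 holes -> [(1, 1), (6, 1), (9, 1), (14, 1)]
Unfold 3 (reflect across v@2): 8 holes -> [(1, 1), (1, 2), (6, 1), (6, 2), (9, 1), (9, 2), (14, 1), (14, 2)]
Holes: [(1, 1), (1, 2), (6, 1), (6, 2), (9, 1), (9, 2), (14, 1), (14, 2)]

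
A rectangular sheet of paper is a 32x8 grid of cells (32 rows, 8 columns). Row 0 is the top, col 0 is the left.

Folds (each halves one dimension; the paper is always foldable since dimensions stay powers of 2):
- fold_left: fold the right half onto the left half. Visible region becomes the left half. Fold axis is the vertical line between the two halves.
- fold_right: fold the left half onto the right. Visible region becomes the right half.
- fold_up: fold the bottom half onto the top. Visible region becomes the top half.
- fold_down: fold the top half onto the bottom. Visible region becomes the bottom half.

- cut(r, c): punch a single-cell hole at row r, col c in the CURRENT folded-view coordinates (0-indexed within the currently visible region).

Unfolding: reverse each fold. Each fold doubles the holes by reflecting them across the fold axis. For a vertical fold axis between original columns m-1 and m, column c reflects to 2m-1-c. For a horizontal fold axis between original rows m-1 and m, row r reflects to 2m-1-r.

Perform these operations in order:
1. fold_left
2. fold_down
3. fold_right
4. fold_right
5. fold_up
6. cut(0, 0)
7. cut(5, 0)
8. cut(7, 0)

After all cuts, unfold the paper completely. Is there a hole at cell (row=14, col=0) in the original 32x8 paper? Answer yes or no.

Op 1 fold_left: fold axis v@4; visible region now rows[0,32) x cols[0,4) = 32x4
Op 2 fold_down: fold axis h@16; visible region now rows[16,32) x cols[0,4) = 16x4
Op 3 fold_right: fold axis v@2; visible region now rows[16,32) x cols[2,4) = 16x2
Op 4 fold_right: fold axis v@3; visible region now rows[16,32) x cols[3,4) = 16x1
Op 5 fold_up: fold axis h@24; visible region now rows[16,24) x cols[3,4) = 8x1
Op 6 cut(0, 0): punch at orig (16,3); cuts so far [(16, 3)]; region rows[16,24) x cols[3,4) = 8x1
Op 7 cut(5, 0): punch at orig (21,3); cuts so far [(16, 3), (21, 3)]; region rows[16,24) x cols[3,4) = 8x1
Op 8 cut(7, 0): punch at orig (23,3); cuts so far [(16, 3), (21, 3), (23, 3)]; region rows[16,24) x cols[3,4) = 8x1
Unfold 1 (reflect across h@24): 6 holes -> [(16, 3), (21, 3), (23, 3), (24, 3), (26, 3), (31, 3)]
Unfold 2 (reflect across v@3): 12 holes -> [(16, 2), (16, 3), (21, 2), (21, 3), (23, 2), (23, 3), (24, 2), (24, 3), (26, 2), (26, 3), (31, 2), (31, 3)]
Unfold 3 (reflect across v@2): 24 holes -> [(16, 0), (16, 1), (16, 2), (16, 3), (21, 0), (21, 1), (21, 2), (21, 3), (23, 0), (23, 1), (23, 2), (23, 3), (24, 0), (24, 1), (24, 2), (24, 3), (26, 0), (26, 1), (26, 2), (26, 3), (31, 0), (31, 1), (31, 2), (31, 3)]
Unfold 4 (reflect across h@16): 48 holes -> [(0, 0), (0, 1), (0, 2), (0, 3), (5, 0), (5, 1), (5, 2), (5, 3), (7, 0), (7, 1), (7, 2), (7, 3), (8, 0), (8, 1), (8, 2), (8, 3), (10, 0), (10, 1), (10, 2), (10, 3), (15, 0), (15, 1), (15, 2), (15, 3), (16, 0), (16, 1), (16, 2), (16, 3), (21, 0), (21, 1), (21, 2), (21, 3), (23, 0), (23, 1), (23, 2), (23, 3), (24, 0), (24, 1), (24, 2), (24, 3), (26, 0), (26, 1), (26, 2), (26, 3), (31, 0), (31, 1), (31, 2), (31, 3)]
Unfold 5 (reflect across v@4): 96 holes -> [(0, 0), (0, 1), (0, 2), (0, 3), (0, 4), (0, 5), (0, 6), (0, 7), (5, 0), (5, 1), (5, 2), (5, 3), (5, 4), (5, 5), (5, 6), (5, 7), (7, 0), (7, 1), (7, 2), (7, 3), (7, 4), (7, 5), (7, 6), (7, 7), (8, 0), (8, 1), (8, 2), (8, 3), (8, 4), (8, 5), (8, 6), (8, 7), (10, 0), (10, 1), (10, 2), (10, 3), (10, 4), (10, 5), (10, 6), (10, 7), (15, 0), (15, 1), (15, 2), (15, 3), (15, 4), (15, 5), (15, 6), (15, 7), (16, 0), (16, 1), (16, 2), (16, 3), (16, 4), (16, 5), (16, 6), (16, 7), (21, 0), (21, 1), (21, 2), (21, 3), (21, 4), (21, 5), (21, 6), (21, 7), (23, 0), (23, 1), (23, 2), (23, 3), (23, 4), (23, 5), (23, 6), (23, 7), (24, 0), (24, 1), (24, 2), (24, 3), (24, 4), (24, 5), (24, 6), (24, 7), (26, 0), (26, 1), (26, 2), (26, 3), (26, 4), (26, 5), (26, 6), (26, 7), (31, 0), (31, 1), (31, 2), (31, 3), (31, 4), (31, 5), (31, 6), (31, 7)]
Holes: [(0, 0), (0, 1), (0, 2), (0, 3), (0, 4), (0, 5), (0, 6), (0, 7), (5, 0), (5, 1), (5, 2), (5, 3), (5, 4), (5, 5), (5, 6), (5, 7), (7, 0), (7, 1), (7, 2), (7, 3), (7, 4), (7, 5), (7, 6), (7, 7), (8, 0), (8, 1), (8, 2), (8, 3), (8, 4), (8, 5), (8, 6), (8, 7), (10, 0), (10, 1), (10, 2), (10, 3), (10, 4), (10, 5), (10, 6), (10, 7), (15, 0), (15, 1), (15, 2), (15, 3), (15, 4), (15, 5), (15, 6), (15, 7), (16, 0), (16, 1), (16, 2), (16, 3), (16, 4), (16, 5), (16, 6), (16, 7), (21, 0), (21, 1), (21, 2), (21, 3), (21, 4), (21, 5), (21, 6), (21, 7), (23, 0), (23, 1), (23, 2), (23, 3), (23, 4), (23, 5), (23, 6), (23, 7), (24, 0), (24, 1), (24, 2), (24, 3), (24, 4), (24, 5), (24, 6), (24, 7), (26, 0), (26, 1), (26, 2), (26, 3), (26, 4), (26, 5), (26, 6), (26, 7), (31, 0), (31, 1), (31, 2), (31, 3), (31, 4), (31, 5), (31, 6), (31, 7)]

Answer: no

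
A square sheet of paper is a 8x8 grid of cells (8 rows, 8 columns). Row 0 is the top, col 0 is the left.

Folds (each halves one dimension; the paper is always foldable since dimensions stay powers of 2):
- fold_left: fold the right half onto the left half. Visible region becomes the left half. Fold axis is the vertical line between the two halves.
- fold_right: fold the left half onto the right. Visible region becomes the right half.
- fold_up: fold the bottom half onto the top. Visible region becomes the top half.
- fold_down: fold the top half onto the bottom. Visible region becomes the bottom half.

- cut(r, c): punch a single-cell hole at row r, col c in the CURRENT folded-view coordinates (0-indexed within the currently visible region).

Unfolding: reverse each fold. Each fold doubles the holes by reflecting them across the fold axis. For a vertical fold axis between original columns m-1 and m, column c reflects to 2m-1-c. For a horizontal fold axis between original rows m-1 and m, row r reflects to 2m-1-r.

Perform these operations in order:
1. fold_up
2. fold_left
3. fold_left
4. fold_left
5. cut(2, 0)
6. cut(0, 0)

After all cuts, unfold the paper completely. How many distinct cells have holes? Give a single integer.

Op 1 fold_up: fold axis h@4; visible region now rows[0,4) x cols[0,8) = 4x8
Op 2 fold_left: fold axis v@4; visible region now rows[0,4) x cols[0,4) = 4x4
Op 3 fold_left: fold axis v@2; visible region now rows[0,4) x cols[0,2) = 4x2
Op 4 fold_left: fold axis v@1; visible region now rows[0,4) x cols[0,1) = 4x1
Op 5 cut(2, 0): punch at orig (2,0); cuts so far [(2, 0)]; region rows[0,4) x cols[0,1) = 4x1
Op 6 cut(0, 0): punch at orig (0,0); cuts so far [(0, 0), (2, 0)]; region rows[0,4) x cols[0,1) = 4x1
Unfold 1 (reflect across v@1): 4 holes -> [(0, 0), (0, 1), (2, 0), (2, 1)]
Unfold 2 (reflect across v@2): 8 holes -> [(0, 0), (0, 1), (0, 2), (0, 3), (2, 0), (2, 1), (2, 2), (2, 3)]
Unfold 3 (reflect across v@4): 16 holes -> [(0, 0), (0, 1), (0, 2), (0, 3), (0, 4), (0, 5), (0, 6), (0, 7), (2, 0), (2, 1), (2, 2), (2, 3), (2, 4), (2, 5), (2, 6), (2, 7)]
Unfold 4 (reflect across h@4): 32 holes -> [(0, 0), (0, 1), (0, 2), (0, 3), (0, 4), (0, 5), (0, 6), (0, 7), (2, 0), (2, 1), (2, 2), (2, 3), (2, 4), (2, 5), (2, 6), (2, 7), (5, 0), (5, 1), (5, 2), (5, 3), (5, 4), (5, 5), (5, 6), (5, 7), (7, 0), (7, 1), (7, 2), (7, 3), (7, 4), (7, 5), (7, 6), (7, 7)]

Answer: 32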